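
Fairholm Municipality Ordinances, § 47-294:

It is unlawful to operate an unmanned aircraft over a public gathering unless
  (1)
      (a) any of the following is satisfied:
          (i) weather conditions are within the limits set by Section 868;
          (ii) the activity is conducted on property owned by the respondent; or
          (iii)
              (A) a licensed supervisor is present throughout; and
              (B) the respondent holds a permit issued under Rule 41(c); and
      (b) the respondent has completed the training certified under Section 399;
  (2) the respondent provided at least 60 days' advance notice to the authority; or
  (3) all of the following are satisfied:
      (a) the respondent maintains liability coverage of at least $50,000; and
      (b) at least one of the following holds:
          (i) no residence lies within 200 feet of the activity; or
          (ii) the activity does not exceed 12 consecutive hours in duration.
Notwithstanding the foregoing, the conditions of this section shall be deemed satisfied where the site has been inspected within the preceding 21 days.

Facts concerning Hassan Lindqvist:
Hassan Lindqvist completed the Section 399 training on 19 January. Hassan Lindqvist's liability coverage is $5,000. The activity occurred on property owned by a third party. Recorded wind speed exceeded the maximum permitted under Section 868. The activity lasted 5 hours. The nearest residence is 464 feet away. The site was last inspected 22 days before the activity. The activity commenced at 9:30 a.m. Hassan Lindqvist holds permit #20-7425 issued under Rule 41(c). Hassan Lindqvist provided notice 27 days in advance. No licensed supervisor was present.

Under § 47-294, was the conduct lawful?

No — unlawful.

(i) weather ok — not satisfied.
(ii) own property — not satisfied.
(A) supervisor present — not satisfied.
(B) holds permit — holds.
So (iii) is not satisfied (F AND T).
So (a) is not satisfied (F OR F OR F).
(b) training certified — satisfied.
So (1) is not satisfied (F AND T).
(2) ≥60 days' notice — not satisfied.
(a) coverage ≥ $50,000 — not satisfied.
(i) no residence in 200 ft — satisfied.
(ii) ≤ 12 hrs duration — met.
(b): T OR T → true.
So (3) is not satisfied (F AND T).
So Overall is not satisfied (F OR F OR F).
Exception (site inspected) — not satisfied.
Result: main false OR exception false → false.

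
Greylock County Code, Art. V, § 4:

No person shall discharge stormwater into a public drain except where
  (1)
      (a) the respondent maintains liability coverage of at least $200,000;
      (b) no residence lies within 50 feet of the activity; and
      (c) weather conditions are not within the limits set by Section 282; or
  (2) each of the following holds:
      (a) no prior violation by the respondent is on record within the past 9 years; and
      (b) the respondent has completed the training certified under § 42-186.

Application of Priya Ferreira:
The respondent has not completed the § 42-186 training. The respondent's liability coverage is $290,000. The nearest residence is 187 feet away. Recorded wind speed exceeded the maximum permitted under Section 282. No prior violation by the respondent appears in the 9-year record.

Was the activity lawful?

Yes — lawful.

(a) coverage ≥ $200,000 — holds.
(b) no residence in 50 ft — met.
(c) not (weather ok) — met.
(1): T AND T AND T → true.
(a) no prior violation — met.
(b) training certified — not satisfied.
(2): T AND F → false.
Overall = T OR F = true.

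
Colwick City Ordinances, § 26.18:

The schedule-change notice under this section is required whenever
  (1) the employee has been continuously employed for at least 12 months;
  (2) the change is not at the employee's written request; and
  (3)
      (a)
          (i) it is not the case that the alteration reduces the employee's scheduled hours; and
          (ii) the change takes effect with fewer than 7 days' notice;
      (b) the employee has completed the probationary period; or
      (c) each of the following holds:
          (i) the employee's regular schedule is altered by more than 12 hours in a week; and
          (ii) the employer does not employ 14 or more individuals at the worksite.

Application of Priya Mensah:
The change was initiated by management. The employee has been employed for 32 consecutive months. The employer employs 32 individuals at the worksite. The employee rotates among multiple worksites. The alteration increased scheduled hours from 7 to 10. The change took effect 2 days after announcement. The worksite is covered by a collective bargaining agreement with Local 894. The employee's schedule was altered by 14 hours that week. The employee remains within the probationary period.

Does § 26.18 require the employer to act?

Yes — required.

(1) tenure ≥ 12 mo. — met.
(2) not employee-requested — satisfied.
(i) not (hours reduced) — holds.
(ii) < 7 days' notice — met.
(a) = T AND T = true.
(b) past probation — not met.
(i) schedule shift > 12h — met.
(ii) not (≥ 14 at site) — not satisfied.
(c): T AND F → false.
(3): T OR F OR F → true.
So Overall is satisfied (T AND T AND T).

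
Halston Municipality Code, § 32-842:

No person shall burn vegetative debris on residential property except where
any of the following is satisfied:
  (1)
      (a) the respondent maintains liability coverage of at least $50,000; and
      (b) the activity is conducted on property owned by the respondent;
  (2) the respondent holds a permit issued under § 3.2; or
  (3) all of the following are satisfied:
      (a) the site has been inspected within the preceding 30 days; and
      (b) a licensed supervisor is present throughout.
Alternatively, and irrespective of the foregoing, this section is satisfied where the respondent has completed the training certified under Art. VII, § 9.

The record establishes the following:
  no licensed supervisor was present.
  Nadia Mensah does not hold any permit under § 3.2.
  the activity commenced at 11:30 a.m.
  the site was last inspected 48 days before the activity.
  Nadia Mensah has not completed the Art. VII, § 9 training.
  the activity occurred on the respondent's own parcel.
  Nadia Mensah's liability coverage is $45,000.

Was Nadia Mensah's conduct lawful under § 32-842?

No — unlawful.

(a) coverage ≥ $50,000 — fails.
(b) own property — holds.
(1) = F AND T = false.
(2) holds permit — not satisfied.
(a) site inspected — not satisfied.
(b) supervisor present — not satisfied.
So (3) is not satisfied (F AND F).
So Overall is not satisfied (F OR F OR F).
Exception (training certified) — not satisfied.
Result: main false OR exception false → false.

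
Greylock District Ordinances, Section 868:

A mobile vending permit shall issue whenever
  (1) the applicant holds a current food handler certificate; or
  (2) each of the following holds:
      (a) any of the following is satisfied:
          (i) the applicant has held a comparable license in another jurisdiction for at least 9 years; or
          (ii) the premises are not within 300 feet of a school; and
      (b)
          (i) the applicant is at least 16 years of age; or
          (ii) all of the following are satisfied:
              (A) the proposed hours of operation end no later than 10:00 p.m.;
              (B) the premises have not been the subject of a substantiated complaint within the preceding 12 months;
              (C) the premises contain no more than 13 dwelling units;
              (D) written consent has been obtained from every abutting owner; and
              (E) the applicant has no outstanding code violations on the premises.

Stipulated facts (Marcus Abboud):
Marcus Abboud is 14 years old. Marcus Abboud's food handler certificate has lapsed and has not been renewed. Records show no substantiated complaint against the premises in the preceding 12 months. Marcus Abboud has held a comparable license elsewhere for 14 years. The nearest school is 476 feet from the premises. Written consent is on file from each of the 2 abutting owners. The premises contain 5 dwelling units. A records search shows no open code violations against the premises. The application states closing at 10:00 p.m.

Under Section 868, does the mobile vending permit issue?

Yes — granted.

(1) food handler cert. — not satisfied.
(i) prior license ≥ 9 yr — met.
(ii) ≥300 ft from school — satisfied.
(a): T OR T → true.
(i) age ≥ 16 — not satisfied.
(A) closes by 10 p.m. — holds.
(B) no complaint in 12 mo. — holds.
(C) ≤ 13 units — holds.
(D) all abutters consent — satisfied.
(E) no code violations — met.
(ii): T AND T AND T AND T AND T → true.
(b) = F OR T = true.
(2): T AND T → true.
So Overall is satisfied (F OR T).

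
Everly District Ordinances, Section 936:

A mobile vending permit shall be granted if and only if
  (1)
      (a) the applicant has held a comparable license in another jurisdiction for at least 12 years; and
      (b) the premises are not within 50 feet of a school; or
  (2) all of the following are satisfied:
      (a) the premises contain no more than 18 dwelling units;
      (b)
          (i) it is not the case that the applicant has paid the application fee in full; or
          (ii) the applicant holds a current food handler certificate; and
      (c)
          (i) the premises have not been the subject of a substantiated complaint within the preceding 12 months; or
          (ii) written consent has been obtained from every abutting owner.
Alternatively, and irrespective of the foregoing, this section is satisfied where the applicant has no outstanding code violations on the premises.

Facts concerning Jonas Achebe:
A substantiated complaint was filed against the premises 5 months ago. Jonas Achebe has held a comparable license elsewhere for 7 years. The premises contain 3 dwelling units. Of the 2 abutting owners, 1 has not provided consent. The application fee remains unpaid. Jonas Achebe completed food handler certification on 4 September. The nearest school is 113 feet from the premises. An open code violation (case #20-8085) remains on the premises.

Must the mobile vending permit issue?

No — denied.

(a) prior license ≥ 12 yr — not met.
(b) ≥50 ft from school — met.
(1): F AND T → false.
(a) ≤ 18 units — met.
(i) not (fee paid) — met.
(ii) food handler cert. — met.
(b) = T OR T = true.
(i) no complaint in 12 mo. — fails.
(ii) all abutters consent — not satisfied.
(c): F OR F → false.
(2) = T AND T AND F = false.
So Overall is not satisfied (F OR F).
Exception (no code violations) — not satisfied.
Result: main false OR exception false → false.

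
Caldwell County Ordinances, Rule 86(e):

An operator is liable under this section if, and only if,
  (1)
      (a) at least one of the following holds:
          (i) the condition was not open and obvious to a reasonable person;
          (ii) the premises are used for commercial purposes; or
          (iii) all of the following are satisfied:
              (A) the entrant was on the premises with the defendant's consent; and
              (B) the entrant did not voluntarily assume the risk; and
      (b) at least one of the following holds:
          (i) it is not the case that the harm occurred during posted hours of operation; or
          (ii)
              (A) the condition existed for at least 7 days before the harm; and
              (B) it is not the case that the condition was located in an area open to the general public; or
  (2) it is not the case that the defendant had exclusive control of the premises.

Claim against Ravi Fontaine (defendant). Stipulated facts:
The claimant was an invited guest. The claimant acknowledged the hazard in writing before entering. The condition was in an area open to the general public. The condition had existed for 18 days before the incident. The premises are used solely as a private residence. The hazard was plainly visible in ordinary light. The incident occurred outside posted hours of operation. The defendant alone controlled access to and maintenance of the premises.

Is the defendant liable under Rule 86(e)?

No — not liable.

(i) not open/obvious — fails.
(ii) commercial use — not satisfied.
(A) consent to enter — satisfied.
(B) no assumed risk — fails.
So (iii) is not satisfied (T AND F).
So (a) is not satisfied (F OR F OR F).
(i) not (during posted hours) — holds.
(A) condition ≥7 days old — satisfied.
(B) not (public area) — not satisfied.
So (ii) is not satisfied (T AND F).
(b): T OR F → true.
So (1) is not satisfied (F AND T).
(2) not (exclusive control) — not satisfied.
So Overall is not satisfied (F OR F).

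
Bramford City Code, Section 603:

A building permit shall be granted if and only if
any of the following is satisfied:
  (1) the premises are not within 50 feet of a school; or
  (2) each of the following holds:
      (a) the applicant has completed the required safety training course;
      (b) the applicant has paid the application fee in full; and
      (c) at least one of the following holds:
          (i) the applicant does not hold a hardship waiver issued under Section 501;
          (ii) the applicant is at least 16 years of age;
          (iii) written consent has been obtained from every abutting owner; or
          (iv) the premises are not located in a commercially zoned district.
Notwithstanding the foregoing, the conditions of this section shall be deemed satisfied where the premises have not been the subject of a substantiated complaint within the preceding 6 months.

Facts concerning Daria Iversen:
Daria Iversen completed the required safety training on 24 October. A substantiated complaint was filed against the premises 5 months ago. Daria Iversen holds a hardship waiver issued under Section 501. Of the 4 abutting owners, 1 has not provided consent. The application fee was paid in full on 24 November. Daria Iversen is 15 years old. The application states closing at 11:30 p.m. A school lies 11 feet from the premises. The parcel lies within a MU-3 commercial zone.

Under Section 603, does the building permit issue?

No — denied.

(1) ≥50 ft from school — not satisfied.
(a) safety training — holds.
(b) fee paid — satisfied.
(i) not (hardship waiver) — not satisfied.
(ii) age ≥ 16 — not met.
(iii) all abutters consent — not met.
(iv) not (commercially zoned) — fails.
(c): F OR F OR F OR F → false.
(2) = T AND T AND F = false.
So Overall is not satisfied (F OR F).
Exception (no complaint in 6 mo.) — not satisfied.
Result: main false OR exception false → false.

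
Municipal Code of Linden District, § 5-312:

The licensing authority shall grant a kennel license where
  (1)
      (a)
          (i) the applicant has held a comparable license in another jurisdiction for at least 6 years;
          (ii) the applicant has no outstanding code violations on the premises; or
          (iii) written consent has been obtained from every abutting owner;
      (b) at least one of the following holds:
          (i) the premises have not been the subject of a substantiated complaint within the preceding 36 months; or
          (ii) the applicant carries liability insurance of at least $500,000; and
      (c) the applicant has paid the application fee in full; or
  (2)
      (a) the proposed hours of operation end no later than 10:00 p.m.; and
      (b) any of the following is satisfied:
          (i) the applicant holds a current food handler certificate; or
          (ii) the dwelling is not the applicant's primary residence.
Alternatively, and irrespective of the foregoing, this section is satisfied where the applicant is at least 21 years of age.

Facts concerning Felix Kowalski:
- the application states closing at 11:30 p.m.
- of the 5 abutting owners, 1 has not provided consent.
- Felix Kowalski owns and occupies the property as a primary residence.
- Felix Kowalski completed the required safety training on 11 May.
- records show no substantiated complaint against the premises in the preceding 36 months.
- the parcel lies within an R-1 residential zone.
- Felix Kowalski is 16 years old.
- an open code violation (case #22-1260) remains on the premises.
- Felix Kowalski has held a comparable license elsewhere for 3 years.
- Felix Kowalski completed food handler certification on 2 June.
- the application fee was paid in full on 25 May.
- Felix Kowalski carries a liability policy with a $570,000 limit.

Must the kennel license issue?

(i) prior license ≥ 6 yr — not satisfied.
(ii) no code violations — not met.
(iii) all abutters consent — not met.
So (a) is not satisfied (F OR F OR F).
(i) no complaint in 36 mo. — satisfied.
(ii) insurance ≥ $500,000 — met.
(b) = T OR T = true.
(c) fee paid — met.
(1) = F AND T AND T = false.
(a) closes by 10 p.m. — fails.
(i) food handler cert. — holds.
(ii) not (primary residence) — fails.
So (b) is satisfied (T OR F).
So (2) is not satisfied (F AND T).
Overall: F OR F → false.
Exception (age ≥ 21) — not satisfied.
Result: main false OR exception false → false.

No — denied.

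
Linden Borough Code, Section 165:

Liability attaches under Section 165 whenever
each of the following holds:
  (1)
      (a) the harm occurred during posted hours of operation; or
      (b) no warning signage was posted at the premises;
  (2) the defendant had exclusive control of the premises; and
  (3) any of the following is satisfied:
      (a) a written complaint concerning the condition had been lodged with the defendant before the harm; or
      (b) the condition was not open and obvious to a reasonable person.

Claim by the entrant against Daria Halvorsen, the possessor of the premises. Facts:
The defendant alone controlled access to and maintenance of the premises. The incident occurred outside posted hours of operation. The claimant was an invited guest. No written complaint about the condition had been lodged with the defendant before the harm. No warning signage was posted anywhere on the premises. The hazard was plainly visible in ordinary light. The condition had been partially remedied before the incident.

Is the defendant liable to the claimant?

No — not liable.

(a) during posted hours — not satisfied.
(b) no signage posted — holds.
So (1) is satisfied (F OR T).
(2) exclusive control — satisfied.
(a) complaint lodged — not satisfied.
(b) not open/obvious — fails.
(3) = F OR F = false.
So Overall is not satisfied (T AND T AND F).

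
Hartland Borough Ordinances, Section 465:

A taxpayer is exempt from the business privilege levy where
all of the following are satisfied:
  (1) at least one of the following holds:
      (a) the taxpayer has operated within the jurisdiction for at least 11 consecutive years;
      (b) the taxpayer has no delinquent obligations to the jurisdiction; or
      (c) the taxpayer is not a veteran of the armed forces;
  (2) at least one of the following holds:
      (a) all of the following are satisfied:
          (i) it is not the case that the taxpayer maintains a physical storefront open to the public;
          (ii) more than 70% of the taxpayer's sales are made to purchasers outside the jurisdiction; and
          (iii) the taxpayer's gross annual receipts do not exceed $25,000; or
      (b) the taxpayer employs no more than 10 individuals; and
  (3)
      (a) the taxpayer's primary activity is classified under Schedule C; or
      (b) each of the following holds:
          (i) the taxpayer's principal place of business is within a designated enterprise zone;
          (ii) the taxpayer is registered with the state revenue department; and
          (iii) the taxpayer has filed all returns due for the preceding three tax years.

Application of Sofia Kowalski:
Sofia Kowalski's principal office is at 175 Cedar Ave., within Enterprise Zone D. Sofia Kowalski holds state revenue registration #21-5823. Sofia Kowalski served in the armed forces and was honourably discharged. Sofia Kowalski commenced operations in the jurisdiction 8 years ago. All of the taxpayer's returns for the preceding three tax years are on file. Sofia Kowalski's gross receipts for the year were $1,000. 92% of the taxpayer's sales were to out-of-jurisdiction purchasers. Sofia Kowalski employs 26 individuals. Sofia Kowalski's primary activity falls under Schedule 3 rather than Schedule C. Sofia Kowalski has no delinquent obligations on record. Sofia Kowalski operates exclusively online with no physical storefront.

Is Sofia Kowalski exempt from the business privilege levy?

Yes — exempt.

(a) ≥ 11 yrs in jurisdiction — fails.
(b) no delinquency — holds.
(c) not (veteran) — not satisfied.
(1) = F OR T OR F = true.
(i) not (has storefront) — met.
(ii) >70% out-of-jur. sales — met.
(iii) receipts ≤ $25,000 — holds.
(a): T AND T AND T → true.
(b) ≤ 10 employees — not satisfied.
(2) = T OR F = true.
(a) Schedule C activity — not satisfied.
(i) in enterprise zone — met.
(ii) state-registered — holds.
(iii) returns current — satisfied.
So (b) is satisfied (T AND T AND T).
(3) = F OR T = true.
Overall: T AND T AND T → true.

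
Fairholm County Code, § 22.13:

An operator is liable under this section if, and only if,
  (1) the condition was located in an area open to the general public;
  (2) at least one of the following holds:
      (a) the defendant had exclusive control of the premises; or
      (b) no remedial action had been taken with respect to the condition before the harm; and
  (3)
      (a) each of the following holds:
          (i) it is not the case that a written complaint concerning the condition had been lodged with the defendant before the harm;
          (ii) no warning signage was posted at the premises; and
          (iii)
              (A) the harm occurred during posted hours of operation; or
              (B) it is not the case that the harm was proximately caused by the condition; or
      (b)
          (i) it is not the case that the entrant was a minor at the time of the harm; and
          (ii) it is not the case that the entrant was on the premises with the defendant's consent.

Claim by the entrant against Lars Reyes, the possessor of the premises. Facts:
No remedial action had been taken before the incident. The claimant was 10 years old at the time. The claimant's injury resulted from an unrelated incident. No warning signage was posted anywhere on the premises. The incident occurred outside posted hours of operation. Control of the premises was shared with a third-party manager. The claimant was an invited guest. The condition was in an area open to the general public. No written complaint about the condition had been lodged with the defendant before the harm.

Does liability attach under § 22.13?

(1) public area — holds.
(a) exclusive control — fails.
(b) no remedial action — met.
(2) = F OR T = true.
(i) not (complaint lodged) — met.
(ii) no signage posted — satisfied.
(A) during posted hours — fails.
(B) not (proximate cause) — holds.
So (iii) is satisfied (F OR T).
(a) = T AND T AND T = true.
(i) not (entrant a minor) — not met.
(ii) not (consent to enter) — not satisfied.
(b): F AND F → false.
(3) = T OR F = true.
So Overall is satisfied (T AND T AND T).

Yes — liable.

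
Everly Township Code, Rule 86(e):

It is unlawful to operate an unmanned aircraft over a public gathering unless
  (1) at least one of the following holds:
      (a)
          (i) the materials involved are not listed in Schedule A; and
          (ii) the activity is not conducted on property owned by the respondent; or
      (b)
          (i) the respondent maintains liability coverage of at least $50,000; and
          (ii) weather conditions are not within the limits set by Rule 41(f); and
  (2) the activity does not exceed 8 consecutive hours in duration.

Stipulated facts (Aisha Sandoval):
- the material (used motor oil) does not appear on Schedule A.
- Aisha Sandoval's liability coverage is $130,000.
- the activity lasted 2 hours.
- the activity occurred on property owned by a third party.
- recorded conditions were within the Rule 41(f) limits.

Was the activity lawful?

(i) not (Schedule A material) — holds.
(ii) not (own property) — satisfied.
(a): T AND T → true.
(i) coverage ≥ $50,000 — met.
(ii) not (weather ok) — not satisfied.
So (b) is not satisfied (T AND F).
(1): T OR F → true.
(2) ≤ 8 hrs duration — met.
Overall: T AND T → true.

Yes — lawful.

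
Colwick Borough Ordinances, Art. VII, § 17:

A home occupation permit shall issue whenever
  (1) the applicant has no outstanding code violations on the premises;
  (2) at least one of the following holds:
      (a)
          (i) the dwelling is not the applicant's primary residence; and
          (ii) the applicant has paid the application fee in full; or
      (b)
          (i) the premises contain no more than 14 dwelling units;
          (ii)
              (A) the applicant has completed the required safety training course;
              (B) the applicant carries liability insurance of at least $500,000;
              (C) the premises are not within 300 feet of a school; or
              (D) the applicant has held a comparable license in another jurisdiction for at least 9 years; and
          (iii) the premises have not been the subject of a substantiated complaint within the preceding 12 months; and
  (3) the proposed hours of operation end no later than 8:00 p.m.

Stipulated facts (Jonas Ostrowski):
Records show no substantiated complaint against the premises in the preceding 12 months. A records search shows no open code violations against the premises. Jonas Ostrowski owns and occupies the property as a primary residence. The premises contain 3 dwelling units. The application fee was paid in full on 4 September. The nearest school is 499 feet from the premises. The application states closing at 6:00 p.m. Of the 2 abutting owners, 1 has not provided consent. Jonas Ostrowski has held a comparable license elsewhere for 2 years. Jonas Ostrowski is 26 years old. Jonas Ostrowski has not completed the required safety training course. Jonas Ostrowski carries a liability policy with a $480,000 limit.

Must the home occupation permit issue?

Yes — granted.

(1) no code violations — met.
(i) not (primary residence) — not met.
(ii) fee paid — holds.
So (a) is not satisfied (F AND T).
(i) ≤ 14 units — satisfied.
(A) safety training — fails.
(B) insurance ≥ $500,000 — fails.
(C) ≥300 ft from school — satisfied.
(D) prior license ≥ 9 yr — not met.
(ii) = F OR F OR T OR F = true.
(iii) no complaint in 12 mo. — satisfied.
(b) = T AND T AND T = true.
(2) = F OR T = true.
(3) closes by 8 p.m. — satisfied.
Overall = T AND T AND T = true.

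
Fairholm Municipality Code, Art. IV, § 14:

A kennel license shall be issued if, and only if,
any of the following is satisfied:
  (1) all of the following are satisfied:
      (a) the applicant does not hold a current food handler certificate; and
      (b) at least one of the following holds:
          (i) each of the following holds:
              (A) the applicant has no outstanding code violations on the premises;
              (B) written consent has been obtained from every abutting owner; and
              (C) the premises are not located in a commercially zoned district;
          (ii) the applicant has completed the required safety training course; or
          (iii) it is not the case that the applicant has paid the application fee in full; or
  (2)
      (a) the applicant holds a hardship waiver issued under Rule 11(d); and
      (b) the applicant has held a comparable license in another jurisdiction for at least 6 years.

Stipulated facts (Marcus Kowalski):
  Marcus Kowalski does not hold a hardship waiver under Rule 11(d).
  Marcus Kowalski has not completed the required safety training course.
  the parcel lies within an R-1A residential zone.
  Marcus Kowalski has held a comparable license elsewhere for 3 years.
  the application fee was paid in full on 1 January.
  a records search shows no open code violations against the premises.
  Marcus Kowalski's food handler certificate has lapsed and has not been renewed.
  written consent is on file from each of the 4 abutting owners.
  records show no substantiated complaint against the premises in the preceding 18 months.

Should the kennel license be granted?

(a) not (food handler cert.) — met.
(A) no code violations — satisfied.
(B) all abutters consent — satisfied.
(C) not (commercially zoned) — met.
(i) = T AND T AND T = true.
(ii) safety training — fails.
(iii) not (fee paid) — fails.
(b): T OR F OR F → true.
(1) = T AND T = true.
(a) hardship waiver — not met.
(b) prior license ≥ 6 yr — not satisfied.
So (2) is not satisfied (F AND F).
Overall = T OR F = true.

Yes — granted.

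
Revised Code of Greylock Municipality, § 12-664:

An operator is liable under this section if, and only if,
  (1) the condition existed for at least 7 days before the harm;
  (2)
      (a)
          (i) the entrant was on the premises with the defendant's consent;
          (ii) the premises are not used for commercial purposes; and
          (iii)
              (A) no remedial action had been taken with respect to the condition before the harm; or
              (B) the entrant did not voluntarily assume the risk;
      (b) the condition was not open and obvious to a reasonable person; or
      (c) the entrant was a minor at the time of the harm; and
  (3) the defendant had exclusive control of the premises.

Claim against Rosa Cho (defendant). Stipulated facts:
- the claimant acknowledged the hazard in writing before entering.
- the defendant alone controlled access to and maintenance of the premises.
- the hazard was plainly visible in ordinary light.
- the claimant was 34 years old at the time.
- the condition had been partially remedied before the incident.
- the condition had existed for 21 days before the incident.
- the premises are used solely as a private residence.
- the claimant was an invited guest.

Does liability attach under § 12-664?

(1) condition ≥7 days old — satisfied.
(i) consent to enter — satisfied.
(ii) not (commercial use) — satisfied.
(A) no remedial action — not satisfied.
(B) no assumed risk — not satisfied.
(iii) = F OR F = false.
(a) = T AND T AND F = false.
(b) not open/obvious — not satisfied.
(c) entrant a minor — not met.
(2) = F OR F OR F = false.
(3) exclusive control — holds.
Overall: T AND F AND T → false.

No — not liable.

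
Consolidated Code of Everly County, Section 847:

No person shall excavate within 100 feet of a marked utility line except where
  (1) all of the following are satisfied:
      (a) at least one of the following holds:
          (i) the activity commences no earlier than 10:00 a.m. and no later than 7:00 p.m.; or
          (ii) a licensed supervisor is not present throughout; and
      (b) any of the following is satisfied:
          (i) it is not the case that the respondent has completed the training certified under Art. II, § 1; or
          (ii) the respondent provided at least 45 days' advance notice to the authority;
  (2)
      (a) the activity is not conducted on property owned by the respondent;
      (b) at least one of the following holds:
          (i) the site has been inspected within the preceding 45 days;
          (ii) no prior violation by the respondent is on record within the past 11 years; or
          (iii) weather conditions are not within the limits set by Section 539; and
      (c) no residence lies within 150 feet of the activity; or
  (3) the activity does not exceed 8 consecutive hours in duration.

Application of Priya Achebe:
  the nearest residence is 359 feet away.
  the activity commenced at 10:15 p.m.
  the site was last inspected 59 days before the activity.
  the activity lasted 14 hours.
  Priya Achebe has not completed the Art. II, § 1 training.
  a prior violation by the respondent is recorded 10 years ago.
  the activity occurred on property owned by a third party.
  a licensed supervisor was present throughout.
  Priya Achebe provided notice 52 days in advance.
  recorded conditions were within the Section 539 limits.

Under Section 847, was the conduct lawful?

(i) start within hours — not satisfied.
(ii) not (supervisor present) — not met.
(a): F OR F → false.
(i) not (training certified) — satisfied.
(ii) ≥45 days' notice — holds.
(b): T OR T → true.
So (1) is not satisfied (F AND T).
(a) not (own property) — satisfied.
(i) site inspected — fails.
(ii) no prior violation — not met.
(iii) not (weather ok) — fails.
So (b) is not satisfied (F OR F OR F).
(c) no residence in 150 ft — holds.
(2): T AND F AND T → false.
(3) ≤ 8 hrs duration — not met.
Overall = F OR F OR F = false.

No — unlawful.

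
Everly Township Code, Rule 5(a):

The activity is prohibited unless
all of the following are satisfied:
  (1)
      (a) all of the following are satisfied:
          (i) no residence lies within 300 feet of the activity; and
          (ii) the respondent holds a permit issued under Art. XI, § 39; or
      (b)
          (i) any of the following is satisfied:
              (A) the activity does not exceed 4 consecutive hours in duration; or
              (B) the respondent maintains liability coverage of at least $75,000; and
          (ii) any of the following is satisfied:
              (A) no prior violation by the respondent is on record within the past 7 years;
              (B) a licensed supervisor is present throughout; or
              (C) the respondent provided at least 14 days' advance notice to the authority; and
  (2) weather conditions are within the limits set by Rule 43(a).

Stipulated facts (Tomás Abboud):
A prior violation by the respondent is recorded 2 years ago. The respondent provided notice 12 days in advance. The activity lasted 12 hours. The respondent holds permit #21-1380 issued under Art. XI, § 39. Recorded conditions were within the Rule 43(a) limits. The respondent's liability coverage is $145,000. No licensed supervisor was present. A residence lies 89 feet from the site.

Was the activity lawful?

(i) no residence in 300 ft — not met.
(ii) holds permit — satisfied.
So (a) is not satisfied (F AND T).
(A) ≤ 4 hrs duration — not satisfied.
(B) coverage ≥ $75,000 — met.
(i) = F OR T = true.
(A) no prior violation — not met.
(B) supervisor present — fails.
(C) ≥14 days' notice — fails.
(ii) = F OR F OR F = false.
So (b) is not satisfied (T AND F).
(1) = F OR F = false.
(2) weather ok — met.
Overall: F AND T → false.

No — unlawful.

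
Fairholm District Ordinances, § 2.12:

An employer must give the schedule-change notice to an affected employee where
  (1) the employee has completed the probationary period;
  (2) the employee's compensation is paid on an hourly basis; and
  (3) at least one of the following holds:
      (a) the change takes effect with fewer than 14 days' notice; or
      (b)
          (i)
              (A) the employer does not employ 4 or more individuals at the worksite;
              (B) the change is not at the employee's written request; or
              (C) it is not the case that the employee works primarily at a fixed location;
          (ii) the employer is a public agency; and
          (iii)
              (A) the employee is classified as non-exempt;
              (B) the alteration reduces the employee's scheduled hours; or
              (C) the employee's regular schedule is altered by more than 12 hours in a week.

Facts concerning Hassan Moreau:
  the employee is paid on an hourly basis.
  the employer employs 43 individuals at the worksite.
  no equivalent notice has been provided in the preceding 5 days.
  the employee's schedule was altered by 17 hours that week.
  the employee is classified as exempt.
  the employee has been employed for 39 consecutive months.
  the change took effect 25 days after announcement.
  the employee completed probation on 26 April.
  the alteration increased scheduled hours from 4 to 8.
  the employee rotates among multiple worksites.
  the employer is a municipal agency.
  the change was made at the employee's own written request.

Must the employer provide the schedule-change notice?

(1) past probation — met.
(2) hourly-paid — satisfied.
(a) < 14 days' notice — not met.
(A) not (≥ 4 at site) — not satisfied.
(B) not employee-requested — fails.
(C) not (fixed location) — holds.
So (i) is satisfied (F OR F OR T).
(ii) public agency — met.
(A) non-exempt — not satisfied.
(B) hours reduced — not met.
(C) schedule shift > 12h — holds.
So (iii) is satisfied (F OR F OR T).
So (b) is satisfied (T AND T AND T).
So (3) is satisfied (F OR T).
Overall = T AND T AND T = true.

Yes — required.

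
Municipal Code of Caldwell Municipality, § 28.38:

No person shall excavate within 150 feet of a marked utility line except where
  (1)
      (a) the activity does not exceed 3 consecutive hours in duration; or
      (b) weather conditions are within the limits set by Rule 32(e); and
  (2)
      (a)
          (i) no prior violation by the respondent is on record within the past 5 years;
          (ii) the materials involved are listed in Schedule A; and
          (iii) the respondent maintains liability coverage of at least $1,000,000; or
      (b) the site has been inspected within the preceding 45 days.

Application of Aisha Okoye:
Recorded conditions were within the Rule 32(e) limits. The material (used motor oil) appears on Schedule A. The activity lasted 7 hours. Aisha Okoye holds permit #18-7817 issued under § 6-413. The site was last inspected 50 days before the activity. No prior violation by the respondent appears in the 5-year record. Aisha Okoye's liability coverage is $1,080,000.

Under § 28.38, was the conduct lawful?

Yes — lawful.

(a) ≤ 3 hrs duration — fails.
(b) weather ok — met.
(1): F OR T → true.
(i) no prior violation — satisfied.
(ii) Schedule A material — met.
(iii) coverage ≥ $1,000,000 — satisfied.
So (a) is satisfied (T AND T AND T).
(b) site inspected — not met.
(2) = T OR F = true.
Overall = T AND T = true.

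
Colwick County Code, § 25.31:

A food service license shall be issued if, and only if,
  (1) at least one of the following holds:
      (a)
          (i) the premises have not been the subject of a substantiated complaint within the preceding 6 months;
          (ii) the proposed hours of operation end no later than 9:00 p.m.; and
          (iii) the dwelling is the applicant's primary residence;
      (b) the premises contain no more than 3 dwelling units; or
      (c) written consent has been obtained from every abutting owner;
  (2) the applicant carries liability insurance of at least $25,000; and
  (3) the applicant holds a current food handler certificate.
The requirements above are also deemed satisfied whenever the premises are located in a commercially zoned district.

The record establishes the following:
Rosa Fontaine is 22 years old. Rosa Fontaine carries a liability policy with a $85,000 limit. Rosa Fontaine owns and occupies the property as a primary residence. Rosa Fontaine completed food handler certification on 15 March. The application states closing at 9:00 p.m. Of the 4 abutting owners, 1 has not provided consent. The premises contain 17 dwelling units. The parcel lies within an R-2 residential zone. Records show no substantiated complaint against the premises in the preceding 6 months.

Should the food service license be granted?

(i) no complaint in 6 mo. — satisfied.
(ii) closes by 9 p.m. — met.
(iii) primary residence — satisfied.
So (a) is satisfied (T AND T AND T).
(b) ≤ 3 units — not satisfied.
(c) all abutters consent — not met.
(1) = T OR F OR F = true.
(2) insurance ≥ $25,000 — met.
(3) food handler cert. — holds.
So Overall is satisfied (T AND T AND T).
Exception (commercially zoned) — not satisfied.
Result: main true OR exception false → true.

Yes — granted.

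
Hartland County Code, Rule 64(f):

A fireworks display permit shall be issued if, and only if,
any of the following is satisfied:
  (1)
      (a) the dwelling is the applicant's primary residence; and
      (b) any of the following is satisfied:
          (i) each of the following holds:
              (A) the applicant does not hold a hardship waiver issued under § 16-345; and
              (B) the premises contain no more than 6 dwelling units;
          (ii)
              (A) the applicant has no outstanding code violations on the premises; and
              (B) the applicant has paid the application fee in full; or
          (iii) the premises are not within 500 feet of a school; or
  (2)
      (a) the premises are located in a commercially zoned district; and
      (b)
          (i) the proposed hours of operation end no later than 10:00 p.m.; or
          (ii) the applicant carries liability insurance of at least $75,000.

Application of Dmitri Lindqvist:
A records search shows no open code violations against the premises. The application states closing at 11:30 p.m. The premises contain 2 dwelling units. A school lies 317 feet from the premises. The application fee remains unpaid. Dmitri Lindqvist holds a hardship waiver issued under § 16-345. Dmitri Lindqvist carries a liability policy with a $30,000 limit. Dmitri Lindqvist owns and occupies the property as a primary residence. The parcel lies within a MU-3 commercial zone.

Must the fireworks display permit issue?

No — denied.

(a) primary residence — met.
(A) not (hardship waiver) — not met.
(B) ≤ 6 units — holds.
(i) = F AND T = false.
(A) no code violations — satisfied.
(B) fee paid — not met.
(ii): T AND F → false.
(iii) ≥500 ft from school — not met.
So (b) is not satisfied (F OR F OR F).
So (1) is not satisfied (T AND F).
(a) commercially zoned — holds.
(i) closes by 10 p.m. — not satisfied.
(ii) insurance ≥ $75,000 — fails.
So (b) is not satisfied (F OR F).
So (2) is not satisfied (T AND F).
Overall: F OR F → false.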